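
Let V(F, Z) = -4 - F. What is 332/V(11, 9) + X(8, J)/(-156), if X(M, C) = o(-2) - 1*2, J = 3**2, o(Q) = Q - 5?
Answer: -17219/780 ≈ -22.076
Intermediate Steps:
o(Q) = -5 + Q
J = 9
X(M, C) = -9 (X(M, C) = (-5 - 2) - 1*2 = -7 - 2 = -9)
332/V(11, 9) + X(8, J)/(-156) = 332/(-4 - 1*11) - 9/(-156) = 332/(-4 - 11) - 9*(-1/156) = 332/(-15) + 3/52 = 332*(-1/15) + 3/52 = -332/15 + 3/52 = -17219/780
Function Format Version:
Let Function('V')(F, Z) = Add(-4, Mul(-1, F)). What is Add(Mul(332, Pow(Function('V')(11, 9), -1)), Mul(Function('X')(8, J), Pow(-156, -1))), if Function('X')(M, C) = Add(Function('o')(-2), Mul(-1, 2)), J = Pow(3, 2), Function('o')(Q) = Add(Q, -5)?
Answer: Rational(-17219, 780) ≈ -22.076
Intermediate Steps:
Function('o')(Q) = Add(-5, Q)
J = 9
Function('X')(M, C) = -9 (Function('X')(M, C) = Add(Add(-5, -2), Mul(-1, 2)) = Add(-7, -2) = -9)
Add(Mul(332, Pow(Function('V')(11, 9), -1)), Mul(Function('X')(8, J), Pow(-156, -1))) = Add(Mul(332, Pow(Add(-4, Mul(-1, 11)), -1)), Mul(-9, Pow(-156, -1))) = Add(Mul(332, Pow(Add(-4, -11), -1)), Mul(-9, Rational(-1, 156))) = Add(Mul(332, Pow(-15, -1)), Rational(3, 52)) = Add(Mul(332, Rational(-1, 15)), Rational(3, 52)) = Add(Rational(-332, 15), Rational(3, 52)) = Rational(-17219, 780)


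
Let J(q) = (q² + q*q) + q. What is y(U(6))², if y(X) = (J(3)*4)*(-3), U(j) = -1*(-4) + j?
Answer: 63504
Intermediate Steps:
J(q) = q + 2*q² (J(q) = (q² + q²) + q = 2*q² + q = q + 2*q²)
U(j) = 4 + j
y(X) = -252 (y(X) = ((3*(1 + 2*3))*4)*(-3) = ((3*(1 + 6))*4)*(-3) = ((3*7)*4)*(-3) = (21*4)*(-3) = 84*(-3) = -252)
y(U(6))² = (-252)² = 63504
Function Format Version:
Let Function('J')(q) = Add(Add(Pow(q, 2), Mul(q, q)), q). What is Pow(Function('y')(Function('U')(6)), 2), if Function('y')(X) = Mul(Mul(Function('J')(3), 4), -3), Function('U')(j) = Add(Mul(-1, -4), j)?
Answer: 63504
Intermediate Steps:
Function('J')(q) = Add(q, Mul(2, Pow(q, 2))) (Function('J')(q) = Add(Add(Pow(q, 2), Pow(q, 2)), q) = Add(Mul(2, Pow(q, 2)), q) = Add(q, Mul(2, Pow(q, 2))))
Function('U')(j) = Add(4, j)
Function('y')(X) = -252 (Function('y')(X) = Mul(Mul(Mul(3, Add(1, Mul(2, 3))), 4), -3) = Mul(Mul(Mul(3, Add(1, 6)), 4), -3) = Mul(Mul(Mul(3, 7), 4), -3) = Mul(Mul(21, 4), -3) = Mul(84, -3) = -252)
Pow(Function('y')(Function('U')(6)), 2) = Pow(-252, 2) = 63504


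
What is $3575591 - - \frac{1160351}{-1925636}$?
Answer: $\frac{6885285590525}{1925636} \approx 3.5756 \cdot 10^{6}$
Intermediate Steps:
$3575591 - - \frac{1160351}{-1925636} = 3575591 - \left(-1160351\right) \left(- \frac{1}{1925636}\right) = 3575591 - \frac{1160351}{1925636} = \frac{6885285590525}{1925636}$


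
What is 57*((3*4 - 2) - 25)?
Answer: -855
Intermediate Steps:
57*((3*4 - 2) - 25) = 57*((12 - 2) - 25) = 57*(10 - 25) = 57*(-15) = -855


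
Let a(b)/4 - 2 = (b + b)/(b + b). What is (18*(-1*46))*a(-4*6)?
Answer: -9936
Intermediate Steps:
a(b) = 12 (a(b) = 8 + 4*((b + b)/(b + b)) = 8 + 4*((2*b)/((2*b))) = 8 + 4*((2*b)*(1/(2*b))) = 8 + 4*1 = 8 + 4 = 12)
(18*(-1*46))*a(-4*6) = (18*(-1*46))*12 = (18*(-46))*12 = -828*12 = -9936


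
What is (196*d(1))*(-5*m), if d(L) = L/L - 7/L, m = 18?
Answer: 105840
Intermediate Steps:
d(L) = 1 - 7/L
(196*d(1))*(-5*m) = (196*((-7 + 1)/1))*(-5*18) = (196*(1*(-6)))*(-90) = (196*(-6))*(-90) = -1176*(-90) = 105840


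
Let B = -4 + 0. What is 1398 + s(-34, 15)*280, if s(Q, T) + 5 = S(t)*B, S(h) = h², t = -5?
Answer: -28002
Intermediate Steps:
B = -4
s(Q, T) = -105 (s(Q, T) = -5 + (-5)²*(-4) = -5 + 25*(-4) = -5 - 100 = -105)
1398 + s(-34, 15)*280 = 1398 - 105*280 = 1398 - 29400 = -28002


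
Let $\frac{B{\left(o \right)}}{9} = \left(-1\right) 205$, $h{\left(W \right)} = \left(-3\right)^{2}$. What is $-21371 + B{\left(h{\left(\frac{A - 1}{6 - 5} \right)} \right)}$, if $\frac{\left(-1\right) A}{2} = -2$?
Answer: $-23216$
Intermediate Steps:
$A = 4$ ($A = \left(-2\right) \left(-2\right) = 4$)
$h{\left(W \right)} = 9$
$B{\left(o \right)} = -1845$ ($B{\left(o \right)} = 9 \left(\left(-1\right) 205\right) = 9 \left(-205\right) = -1845$)
$-21371 + B{\left(h{\left(\frac{A - 1}{6 - 5} \right)} \right)} = -21371 - 1845 = -23216$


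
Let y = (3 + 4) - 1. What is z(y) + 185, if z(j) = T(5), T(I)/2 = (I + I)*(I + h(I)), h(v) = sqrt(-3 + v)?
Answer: 285 + 20*sqrt(2) ≈ 313.28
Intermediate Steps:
y = 6 (y = 7 - 1 = 6)
T(I) = 4*I*(I + sqrt(-3 + I)) (T(I) = 2*((I + I)*(I + sqrt(-3 + I))) = 2*((2*I)*(I + sqrt(-3 + I))) = 2*(2*I*(I + sqrt(-3 + I))) = 4*I*(I + sqrt(-3 + I)))
z(j) = 100 + 20*sqrt(2) (z(j) = 4*5*(5 + sqrt(-3 + 5)) = 4*5*(5 + sqrt(2)) = 100 + 20*sqrt(2))
z(y) + 185 = (100 + 20*sqrt(2)) + 185 = 285 + 20*sqrt(2)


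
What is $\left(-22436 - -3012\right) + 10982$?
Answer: $-8442$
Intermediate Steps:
$\left(-22436 - -3012\right) + 10982 = \left(-22436 + \left(-6961 + 9973\right)\right) + 10982 = \left(-22436 + 3012\right) + 10982 = -19424 + 10982 = -8442$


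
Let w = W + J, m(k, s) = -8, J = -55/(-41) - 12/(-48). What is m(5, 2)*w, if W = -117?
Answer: 37854/41 ≈ 923.27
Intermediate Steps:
J = 261/164 (J = -55*(-1/41) - 12*(-1/48) = 55/41 + ¼ = 261/164 ≈ 1.5915)
w = -18927/164 (w = -117 + 261/164 = -18927/164 ≈ -115.41)
m(5, 2)*w = -8*(-18927/164) = 37854/41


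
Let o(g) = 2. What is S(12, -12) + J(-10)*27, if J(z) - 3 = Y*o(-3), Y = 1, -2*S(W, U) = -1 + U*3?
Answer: 307/2 ≈ 153.50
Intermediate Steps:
S(W, U) = ½ - 3*U/2 (S(W, U) = -(-1 + U*3)/2 = -(-1 + 3*U)/2 = ½ - 3*U/2)
J(z) = 5 (J(z) = 3 + 1*2 = 3 + 2 = 5)
S(12, -12) + J(-10)*27 = (½ - 3/2*(-12)) + 5*27 = (½ + 18) + 135 = 37/2 + 135 = 307/2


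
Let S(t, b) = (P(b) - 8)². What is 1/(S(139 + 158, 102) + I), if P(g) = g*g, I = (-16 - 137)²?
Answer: 1/108100225 ≈ 9.2507e-9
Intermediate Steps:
I = 23409 (I = (-153)² = 23409)
P(g) = g²
S(t, b) = (-8 + b²)² (S(t, b) = (b² - 8)² = (-8 + b²)²)
1/(S(139 + 158, 102) + I) = 1/((-8 + 102²)² + 23409) = 1/((-8 + 10404)² + 23409) = 1/(10396² + 23409) = 1/(108076816 + 23409) = 1/108100225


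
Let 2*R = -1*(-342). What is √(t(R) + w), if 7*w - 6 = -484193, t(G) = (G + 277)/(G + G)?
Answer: I*√11011656397/399 ≈ 263.0*I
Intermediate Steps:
R = 171 (R = (-1*(-342))/2 = (½)*342 = 171)
t(G) = (277 + G)/(2*G) (t(G) = (277 + G)/((2*G)) = (277 + G)*(1/(2*G)) = (277 + G)/(2*G))
w = -484187/7 (w = 6/7 + (⅐)*(-484193) = 6/7 - 484193/7 = -484187/7 ≈ -69170.)
√(t(R) + w) = √((½)*(277 + 171)/171 - 484187/7) = √((½)*(1/171)*448 - 484187/7) = √(224/171 - 484187/7) = √(-82794409/1197) = I*√11011656397/399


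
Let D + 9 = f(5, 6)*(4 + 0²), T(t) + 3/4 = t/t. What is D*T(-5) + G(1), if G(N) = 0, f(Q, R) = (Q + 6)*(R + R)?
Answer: 519/4 ≈ 129.75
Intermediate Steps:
f(Q, R) = 2*R*(6 + Q) (f(Q, R) = (6 + Q)*(2*R) = 2*R*(6 + Q))
T(t) = ¼ (T(t) = -¾ + t/t = -¾ + 1 = ¼)
D = 519 (D = -9 + (2*6*(6 + 5))*(4 + 0²) = -9 + (2*6*11)*(4 + 0) = -9 + 132*4 = -9 + 528 = 519)
D*T(-5) + G(1) = 519*(¼) + 0 = 519/4 + 0 = 519/4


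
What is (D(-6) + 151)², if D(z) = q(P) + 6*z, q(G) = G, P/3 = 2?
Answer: 14641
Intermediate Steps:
P = 6 (P = 3*2 = 6)
D(z) = 6 + 6*z
(D(-6) + 151)² = ((6 + 6*(-6)) + 151)² = ((6 - 36) + 151)² = (-30 + 151)² = 121² = 14641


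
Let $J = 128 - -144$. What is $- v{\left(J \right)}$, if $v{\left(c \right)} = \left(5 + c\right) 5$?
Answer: $-1385$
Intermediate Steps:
$J = 272$ ($J = 128 + 144 = 272$)
$v{\left(c \right)} = 25 + 5 c$
$- v{\left(J \right)} = - (25 + 5 \cdot 272) = - (25 + 1360) = \left(-1\right) 1385 = -1385$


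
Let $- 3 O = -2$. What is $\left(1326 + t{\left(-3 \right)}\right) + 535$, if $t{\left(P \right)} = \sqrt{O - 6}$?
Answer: $1861 + \frac{4 i \sqrt{3}}{3} \approx 1861.0 + 2.3094 i$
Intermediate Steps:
$O = \frac{2}{3}$ ($O = \left(- \frac{1}{3}\right) \left(-2\right) = \frac{2}{3} \approx 0.66667$)
$t{\left(P \right)} = \frac{4 i \sqrt{3}}{3}$ ($t{\left(P \right)} = \sqrt{\frac{2}{3} - 6} = \sqrt{- \frac{16}{3}} = \frac{4 i \sqrt{3}}{3}$)
$\left(1326 + t{\left(-3 \right)}\right) + 535 = \left(1326 + \frac{4 i \sqrt{3}}{3}\right) + 535 = 1861 + \frac{4 i \sqrt{3}}{3}$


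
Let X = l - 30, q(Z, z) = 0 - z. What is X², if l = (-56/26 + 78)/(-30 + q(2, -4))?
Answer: 30946969/28561 ≈ 1083.5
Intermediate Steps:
q(Z, z) = -z
l = -493/169 (l = (-56/26 + 78)/(-30 - 1*(-4)) = (-56*1/26 + 78)/(-30 + 4) = (-28/13 + 78)/(-26) = (986/13)*(-1/26) = -493/169 ≈ -2.9172)
X = -5563/169 (X = -493/169 - 30 = -5563/169 ≈ -32.917)
X² = (-5563/169)² = 30946969/28561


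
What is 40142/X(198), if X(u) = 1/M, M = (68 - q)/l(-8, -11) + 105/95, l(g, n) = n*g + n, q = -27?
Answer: 137365924/1463 ≈ 93893.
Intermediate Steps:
l(g, n) = n + g*n (l(g, n) = g*n + n = n + g*n)
M = 3422/1463 (M = (68 - 1*(-27))/((-11*(1 - 8))) + 105/95 = (68 + 27)/((-11*(-7))) + 105*(1/95) = 95/77 + 21/19 = 3422/1463 ≈ 2.3390)
X(u) = 1463/3422 (X(u) = 1/(3422/1463) = 1463/3422)
40142/X(198) = 40142/(1463/3422) = 40142*(3422/1463) = 137365924/1463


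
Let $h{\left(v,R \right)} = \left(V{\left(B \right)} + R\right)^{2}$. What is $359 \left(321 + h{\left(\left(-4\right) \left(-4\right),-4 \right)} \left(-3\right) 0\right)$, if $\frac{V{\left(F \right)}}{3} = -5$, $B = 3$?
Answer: $115239$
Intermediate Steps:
$V{\left(F \right)} = -15$ ($V{\left(F \right)} = 3 \left(-5\right) = -15$)
$h{\left(v,R \right)} = \left(-15 + R\right)^{2}$
$359 \left(321 + h{\left(\left(-4\right) \left(-4\right),-4 \right)} \left(-3\right) 0\right) = 359 \left(321 + \left(-15 - 4\right)^{2} \left(-3\right) 0\right) = 359 \left(321 + \left(-19\right)^{2} \left(-3\right) 0\right) = 359 \left(321 + 361 \left(-3\right) 0\right) = 359 \left(321 - 0\right) = 359 \left(321 + 0\right) = 359 \cdot 321 = 115239$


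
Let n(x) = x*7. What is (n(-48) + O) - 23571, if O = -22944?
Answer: -46851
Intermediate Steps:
n(x) = 7*x
(n(-48) + O) - 23571 = (7*(-48) - 22944) - 23571 = (-336 - 22944) - 23571 = -23280 - 23571 = -46851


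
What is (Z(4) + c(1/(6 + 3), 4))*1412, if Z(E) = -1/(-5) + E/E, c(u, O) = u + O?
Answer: 337468/45 ≈ 7499.3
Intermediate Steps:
c(u, O) = O + u
Z(E) = 6/5 (Z(E) = -1*(-⅕) + 1 = ⅕ + 1 = 6/5)
(Z(4) + c(1/(6 + 3), 4))*1412 = (6/5 + (4 + 1/(6 + 3)))*1412 = (6/5 + (4 + 1/9))*1412 = (6/5 + (4 + ⅑))*1412 = (6/5 + 37/9)*1412 = (239/45)*1412 = 337468/45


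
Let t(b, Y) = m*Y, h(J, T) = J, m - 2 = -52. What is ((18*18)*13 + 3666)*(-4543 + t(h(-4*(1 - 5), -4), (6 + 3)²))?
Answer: -67695654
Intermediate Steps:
m = -50 (m = 2 - 52 = -50)
t(b, Y) = -50*Y
((18*18)*13 + 3666)*(-4543 + t(h(-4*(1 - 5), -4), (6 + 3)²)) = ((18*18)*13 + 3666)*(-4543 - 50*(6 + 3)²) = (324*13 + 3666)*(-4543 - 50*9²) = (4212 + 3666)*(-4543 - 50*81) = 7878*(-4543 - 4050) = 7878*(-8593) = -67695654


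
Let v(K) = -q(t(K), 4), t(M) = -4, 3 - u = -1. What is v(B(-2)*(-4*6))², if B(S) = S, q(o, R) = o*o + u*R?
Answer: 1024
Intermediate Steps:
u = 4 (u = 3 - 1*(-1) = 3 + 1 = 4)
q(o, R) = o² + 4*R (q(o, R) = o*o + 4*R = o² + 4*R)
v(K) = -32 (v(K) = -((-4)² + 4*4) = -(16 + 16) = -1*32 = -32)
v(B(-2)*(-4*6))² = (-32)² = 1024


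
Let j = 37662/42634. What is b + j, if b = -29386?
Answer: -626402531/21317 ≈ -29385.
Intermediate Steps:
j = 18831/21317 (j = 37662*(1/42634) = 18831/21317 ≈ 0.88338)
b + j = -29386 + 18831/21317 = -626402531/21317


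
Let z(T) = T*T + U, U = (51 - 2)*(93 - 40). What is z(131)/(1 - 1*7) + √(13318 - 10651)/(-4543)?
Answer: -3293 - √2667/4543 ≈ -3293.0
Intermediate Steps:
U = 2597 (U = 49*53 = 2597)
z(T) = 2597 + T² (z(T) = T*T + 2597 = T² + 2597 = 2597 + T²)
z(131)/(1 - 1*7) + √(13318 - 10651)/(-4543) = (2597 + 131²)/(1 - 1*7) + √(13318 - 10651)/(-4543) = (2597 + 17161)/(1 - 7) + √2667*(-1/4543) = 19758/(-6) - √2667/4543 = 19758*(-⅙) - √2667/4543 = -3293 - √2667/4543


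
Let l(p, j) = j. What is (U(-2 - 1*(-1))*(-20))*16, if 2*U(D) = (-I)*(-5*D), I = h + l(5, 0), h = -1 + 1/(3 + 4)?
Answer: -4800/7 ≈ -685.71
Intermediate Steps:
h = -6/7 (h = -1 + 1/7 = -1 + ⅐ = -6/7 ≈ -0.85714)
I = -6/7 (I = -6/7 + 0 = -6/7 ≈ -0.85714)
U(D) = -15*D/7 (U(D) = ((-1*(-6/7))*(-5*D))/2 = (6*(-5*D)/7)/2 = (-30*D/7)/2 = -15*D/7)
(U(-2 - 1*(-1))*(-20))*16 = (-15*(-2 - 1*(-1))/7*(-20))*16 = (-15*(-2 + 1)/7*(-20))*16 = (-15/7*(-1)*(-20))*16 = ((15/7)*(-20))*16 = -300/7*16 = -4800/7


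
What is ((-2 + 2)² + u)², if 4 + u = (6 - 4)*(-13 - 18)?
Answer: 4356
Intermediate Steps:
u = -66 (u = -4 + (6 - 4)*(-13 - 18) = -4 + 2*(-31) = -4 - 62 = -66)
((-2 + 2)² + u)² = ((-2 + 2)² - 66)² = (0² - 66)² = (0 - 66)² = (-66)² = 4356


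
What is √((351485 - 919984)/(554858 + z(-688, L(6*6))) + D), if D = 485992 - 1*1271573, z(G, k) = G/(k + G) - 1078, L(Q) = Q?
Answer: I*√1600231979026691382002/45133156 ≈ 886.33*I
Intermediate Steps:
z(G, k) = -1078 + G/(G + k) (z(G, k) = G/(G + k) - 1078 = -1078 + G/(G + k))
D = -785581 (D = 485992 - 1271573 = -785581)
√((351485 - 919984)/(554858 + z(-688, L(6*6))) + D) = √((351485 - 919984)/(554858 + (-6468*6 - 1077*(-688))/(-688 + 6*6)) - 785581) = √(-568499/(554858 + (-1078*36 + 740976)/(-688 + 36)) - 785581) = √(-568499/(554858 + (-38808 + 740976)/(-652)) - 785581) = √(-568499/(554858 - 1/652*702168) - 785581) = √(-568499/(554858 - 175542/163) - 785581) = √(-568499/90266312/163 - 785581) = √(-568499*163/90266312 - 785581) = √(-92665337/90266312 - 785581) = √(-70911592312609/90266312) = I*√1600231979026691382002/45133156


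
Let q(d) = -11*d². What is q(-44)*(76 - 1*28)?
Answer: -1022208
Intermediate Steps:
q(-44)*(76 - 1*28) = (-11*(-44)²)*(76 - 1*28) = (-11*1936)*(76 - 28) = -21296*48 = -1022208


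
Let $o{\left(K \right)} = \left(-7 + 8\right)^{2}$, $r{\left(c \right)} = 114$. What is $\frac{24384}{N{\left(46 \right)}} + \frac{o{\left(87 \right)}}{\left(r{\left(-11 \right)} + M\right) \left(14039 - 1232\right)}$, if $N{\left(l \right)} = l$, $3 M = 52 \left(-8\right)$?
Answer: $\frac{3851525929}{7265838} \approx 530.09$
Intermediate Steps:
$M = - \frac{416}{3}$ ($M = \frac{52 \left(-8\right)}{3} = \frac{1}{3} \left(-416\right) = - \frac{416}{3} \approx -138.67$)
$o{\left(K \right)} = 1$ ($o{\left(K \right)} = 1^{2} = 1$)
$\frac{24384}{N{\left(46 \right)}} + \frac{o{\left(87 \right)}}{\left(r{\left(-11 \right)} + M\right) \left(14039 - 1232\right)} = \frac{24384}{46} + 1 \frac{1}{\left(114 - \frac{416}{3}\right) \left(14039 - 1232\right)} = 24384 \cdot \frac{1}{46} + 1 \frac{1}{\left(- \frac{74}{3}\right) 12807} = \frac{12192}{23} + 1 \frac{1}{-315906} = \frac{12192}{23} + 1 \left(- \frac{1}{315906}\right) = \frac{12192}{23} - \frac{1}{315906} = \frac{3851525929}{7265838}$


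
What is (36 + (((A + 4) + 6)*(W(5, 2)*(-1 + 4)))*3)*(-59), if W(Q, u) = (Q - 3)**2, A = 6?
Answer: -36108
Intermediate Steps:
W(Q, u) = (-3 + Q)**2
(36 + (((A + 4) + 6)*(W(5, 2)*(-1 + 4)))*3)*(-59) = (36 + (((6 + 4) + 6)*((-3 + 5)**2*(-1 + 4)))*3)*(-59) = (36 + ((10 + 6)*(2**2*3))*3)*(-59) = (36 + (16*(4*3))*3)*(-59) = (36 + (16*12)*3)*(-59) = (36 + 192*3)*(-59) = (36 + 576)*(-59) = 612*(-59) = -36108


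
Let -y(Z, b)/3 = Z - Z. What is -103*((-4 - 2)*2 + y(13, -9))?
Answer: 1236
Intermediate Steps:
y(Z, b) = 0 (y(Z, b) = -3*(Z - Z) = -3*0 = 0)
-103*((-4 - 2)*2 + y(13, -9)) = -103*((-4 - 2)*2 + 0) = -103*(-6*2 + 0) = -103*(-12 + 0) = -103*(-12) = 1236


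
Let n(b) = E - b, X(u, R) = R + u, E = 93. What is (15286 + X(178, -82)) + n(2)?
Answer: 15473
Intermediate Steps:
n(b) = 93 - b
(15286 + X(178, -82)) + n(2) = (15286 + (-82 + 178)) + (93 - 1*2) = (15286 + 96) + (93 - 2) = 15382 + 91 = 15473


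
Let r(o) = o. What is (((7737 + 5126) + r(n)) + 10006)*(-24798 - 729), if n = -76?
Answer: -581836911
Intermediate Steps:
(((7737 + 5126) + r(n)) + 10006)*(-24798 - 729) = (((7737 + 5126) - 76) + 10006)*(-24798 - 729) = ((12863 - 76) + 10006)*(-25527) = (12787 + 10006)*(-25527) = 22793*(-25527) = -581836911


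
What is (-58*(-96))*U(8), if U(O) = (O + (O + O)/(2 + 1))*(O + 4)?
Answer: 890880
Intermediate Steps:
U(O) = 5*O*(4 + O)/3 (U(O) = (O + (2*O)/3)*(4 + O) = (O + (2*O)*(⅓))*(4 + O) = (O + 2*O/3)*(4 + O) = (5*O/3)*(4 + O) = 5*O*(4 + O)/3)
(-58*(-96))*U(8) = (-58*(-96))*((5/3)*8*(4 + 8)) = 5568*((5/3)*8*12) = 5568*160 = 890880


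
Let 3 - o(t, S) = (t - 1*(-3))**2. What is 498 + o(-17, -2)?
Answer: 305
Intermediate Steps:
o(t, S) = 3 - (3 + t)**2 (o(t, S) = 3 - (t - 1*(-3))**2 = 3 - (t + 3)**2 = 3 - (3 + t)**2)
498 + o(-17, -2) = 498 + (3 - (3 - 17)**2) = 498 + (3 - 1*(-14)**2) = 498 + (3 - 1*196) = 498 + (3 - 196) = 498 - 193 = 305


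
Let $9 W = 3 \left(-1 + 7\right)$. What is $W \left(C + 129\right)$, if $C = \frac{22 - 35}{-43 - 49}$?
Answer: $\frac{11881}{46} \approx 258.28$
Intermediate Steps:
$C = \frac{13}{92}$ ($C = - \frac{13}{-92} = \left(-13\right) \left(- \frac{1}{92}\right) = \frac{13}{92} \approx 0.1413$)
$W = 2$ ($W = \frac{3 \left(-1 + 7\right)}{9} = \frac{3 \cdot 6}{9} = \frac{1}{9} \cdot 18 = 2$)
$W \left(C + 129\right) = 2 \left(\frac{13}{92} + 129\right) = 2 \cdot \frac{11881}{92} = \frac{11881}{46}$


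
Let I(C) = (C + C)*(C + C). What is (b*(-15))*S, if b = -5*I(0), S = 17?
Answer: 0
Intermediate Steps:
I(C) = 4*C² (I(C) = (2*C)*(2*C) = 4*C²)
b = 0 (b = -20*0² = -20*0 = -5*0 = 0)
(b*(-15))*S = (0*(-15))*17 = 0*17 = 0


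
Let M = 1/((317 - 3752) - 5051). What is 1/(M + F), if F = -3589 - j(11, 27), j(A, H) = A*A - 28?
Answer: -8486/31245453 ≈ -0.00027159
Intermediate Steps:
j(A, H) = -28 + A**2 (j(A, H) = A**2 - 28 = -28 + A**2)
M = -1/8486 (M = 1/(-3435 - 5051) = 1/(-8486) = -1/8486 ≈ -0.00011784)
F = -3682 (F = -3589 - (-28 + 11**2) = -3589 - (-28 + 121) = -3589 - 1*93 = -3589 - 93 = -3682)
1/(M + F) = 1/(-1/8486 - 3682) = 1/(-31245453/8486) = -8486/31245453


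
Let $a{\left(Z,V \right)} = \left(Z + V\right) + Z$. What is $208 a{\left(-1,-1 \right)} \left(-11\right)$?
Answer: $6864$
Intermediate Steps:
$a{\left(Z,V \right)} = V + 2 Z$ ($a{\left(Z,V \right)} = \left(V + Z\right) + Z = V + 2 Z$)
$208 a{\left(-1,-1 \right)} \left(-11\right) = 208 \left(-1 + 2 \left(-1\right)\right) \left(-11\right) = 208 \left(-1 - 2\right) \left(-11\right) = 208 \left(-3\right) \left(-11\right) = \left(-624\right) \left(-11\right) = 6864$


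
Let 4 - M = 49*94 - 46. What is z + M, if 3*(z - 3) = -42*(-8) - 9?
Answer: -4444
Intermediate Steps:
z = 112 (z = 3 + (-42*(-8) - 9)/3 = 3 + (336 - 9)/3 = 3 + (1/3)*327 = 3 + 109 = 112)
M = -4556 (M = 4 - (49*94 - 46) = 4 - (4606 - 46) = 4 - 1*4560 = 4 - 4560 = -4556)
z + M = 112 - 4556 = -4444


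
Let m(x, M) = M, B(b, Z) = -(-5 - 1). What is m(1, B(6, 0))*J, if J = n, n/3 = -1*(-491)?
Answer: 8838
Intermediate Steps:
B(b, Z) = 6 (B(b, Z) = -1*(-6) = 6)
n = 1473 (n = 3*(-1*(-491)) = 3*491 = 1473)
J = 1473
m(1, B(6, 0))*J = 6*1473 = 8838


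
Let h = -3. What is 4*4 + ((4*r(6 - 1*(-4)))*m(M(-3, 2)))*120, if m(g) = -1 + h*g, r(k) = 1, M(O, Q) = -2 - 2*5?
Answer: 16816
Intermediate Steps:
M(O, Q) = -12 (M(O, Q) = -2 - 10 = -12)
m(g) = -1 - 3*g
4*4 + ((4*r(6 - 1*(-4)))*m(M(-3, 2)))*120 = 4*4 + ((4*1)*(-1 - 3*(-12)))*120 = 16 + (4*(-1 + 36))*120 = 16 + (4*35)*120 = 16 + 140*120 = 16 + 16800 = 16816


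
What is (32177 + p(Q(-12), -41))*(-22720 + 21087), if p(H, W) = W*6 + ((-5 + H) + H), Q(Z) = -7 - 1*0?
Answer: -52112296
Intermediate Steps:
Q(Z) = -7 (Q(Z) = -7 + 0 = -7)
p(H, W) = -5 + 2*H + 6*W (p(H, W) = 6*W + (-5 + 2*H) = -5 + 2*H + 6*W)
(32177 + p(Q(-12), -41))*(-22720 + 21087) = (32177 + (-5 + 2*(-7) + 6*(-41)))*(-22720 + 21087) = (32177 + (-5 - 14 - 246))*(-1633) = (32177 - 265)*(-1633) = 31912*(-1633) = -52112296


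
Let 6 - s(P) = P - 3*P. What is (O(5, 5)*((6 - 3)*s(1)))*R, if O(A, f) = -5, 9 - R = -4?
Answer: -1560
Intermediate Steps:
R = 13 (R = 9 - 1*(-4) = 9 + 4 = 13)
s(P) = 6 + 2*P (s(P) = 6 - (P - 3*P) = 6 - (-2)*P = 6 + 2*P)
(O(5, 5)*((6 - 3)*s(1)))*R = -5*(6 - 3)*(6 + 2*1)*13 = -15*(6 + 2)*13 = -15*8*13 = -5*24*13 = -120*13 = -1560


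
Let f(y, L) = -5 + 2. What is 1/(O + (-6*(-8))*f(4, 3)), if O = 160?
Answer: 1/16 ≈ 0.062500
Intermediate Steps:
f(y, L) = -3
1/(O + (-6*(-8))*f(4, 3)) = 1/(160 - 6*(-8)*(-3)) = 1/(160 + 48*(-3)) = 1/(160 - 144) = 1/16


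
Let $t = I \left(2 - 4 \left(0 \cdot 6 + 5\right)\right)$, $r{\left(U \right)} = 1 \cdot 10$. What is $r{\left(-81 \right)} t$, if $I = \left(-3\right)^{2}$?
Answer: $-1620$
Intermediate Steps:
$r{\left(U \right)} = 10$
$I = 9$
$t = -162$ ($t = 9 \left(2 - 4 \left(0 \cdot 6 + 5\right)\right) = 9 \left(2 - 4 \left(0 + 5\right)\right) = 9 \left(2 - 20\right) = 9 \left(-18\right) = -162$)
$r{\left(-81 \right)} t = 10 \left(-162\right) = -1620$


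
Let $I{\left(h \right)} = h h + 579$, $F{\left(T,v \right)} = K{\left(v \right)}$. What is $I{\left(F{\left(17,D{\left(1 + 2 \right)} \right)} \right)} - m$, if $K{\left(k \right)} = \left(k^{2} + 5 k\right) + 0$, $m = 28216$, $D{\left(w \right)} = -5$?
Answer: $-27637$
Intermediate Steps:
$K{\left(k \right)} = k^{2} + 5 k$
$F{\left(T,v \right)} = v \left(5 + v\right)$
$I{\left(h \right)} = 579 + h^{2}$ ($I{\left(h \right)} = h^{2} + 579 = 579 + h^{2}$)
$I{\left(F{\left(17,D{\left(1 + 2 \right)} \right)} \right)} - m = \left(579 + \left(- 5 \left(5 - 5\right)\right)^{2}\right) - 28216 = \left(579 + \left(\left(-5\right) 0\right)^{2}\right) - 28216 = \left(579 + 0^{2}\right) - 28216 = \left(579 + 0\right) - 28216 = 579 - 28216 = -27637$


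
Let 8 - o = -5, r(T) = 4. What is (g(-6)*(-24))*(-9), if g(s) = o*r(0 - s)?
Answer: 11232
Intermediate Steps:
o = 13 (o = 8 - 1*(-5) = 8 + 5 = 13)
g(s) = 52 (g(s) = 13*4 = 52)
(g(-6)*(-24))*(-9) = (52*(-24))*(-9) = -1248*(-9) = 11232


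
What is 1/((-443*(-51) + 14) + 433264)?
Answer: 1/455871 ≈ 2.1936e-6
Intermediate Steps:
1/((-443*(-51) + 14) + 433264) = 1/((22593 + 14) + 433264) = 1/(22607 + 433264) = 1/455871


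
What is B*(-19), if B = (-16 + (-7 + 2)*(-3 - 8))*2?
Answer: -1482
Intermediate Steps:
B = 78 (B = (-16 - 5*(-11))*2 = (-16 + 55)*2 = 39*2 = 78)
B*(-19) = 78*(-19) = -1482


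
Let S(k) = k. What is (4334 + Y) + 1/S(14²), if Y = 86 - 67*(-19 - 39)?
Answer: 1627977/196 ≈ 8306.0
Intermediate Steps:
Y = 3972 (Y = 86 - 67*(-58) = 86 + 3886 = 3972)
(4334 + Y) + 1/S(14²) = (4334 + 3972) + 1/(14²) = 8306 + 1/196 = 1627977/196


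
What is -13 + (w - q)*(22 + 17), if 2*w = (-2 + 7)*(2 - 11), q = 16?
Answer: -3029/2 ≈ -1514.5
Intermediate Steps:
w = -45/2 (w = ((-2 + 7)*(2 - 11))/2 = (5*(-9))/2 = (½)*(-45) = -45/2 ≈ -22.500)
-13 + (w - q)*(22 + 17) = -13 + (-45/2 - 1*16)*(22 + 17) = -13 + (-45/2 - 16)*39 = -13 - 77/2*39 = -13 - 3003/2 = -3029/2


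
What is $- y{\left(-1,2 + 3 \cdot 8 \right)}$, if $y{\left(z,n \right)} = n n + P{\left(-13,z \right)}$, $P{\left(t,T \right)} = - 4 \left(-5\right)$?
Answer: $-696$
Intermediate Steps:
$P{\left(t,T \right)} = 20$ ($P{\left(t,T \right)} = \left(-1\right) \left(-20\right) = 20$)
$y{\left(z,n \right)} = 20 + n^{2}$ ($y{\left(z,n \right)} = n n + 20 = n^{2} + 20 = 20 + n^{2}$)
$- y{\left(-1,2 + 3 \cdot 8 \right)} = - (20 + \left(2 + 3 \cdot 8\right)^{2}) = - (20 + \left(2 + 24\right)^{2}) = - (20 + 26^{2}) = - (20 + 676) = \left(-1\right) 696 = -696$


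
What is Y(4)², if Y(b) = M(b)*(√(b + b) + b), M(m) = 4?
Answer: 384 + 256*√2 ≈ 746.04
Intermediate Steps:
Y(b) = 4*b + 4*√2*√b (Y(b) = 4*(√(b + b) + b) = 4*(√(2*b) + b) = 4*(√2*√b + b) = 4*(b + √2*√b) = 4*b + 4*√2*√b)
Y(4)² = (4*4 + 4*√2*√4)² = (16 + 4*√2*2)² = (16 + 8*√2)²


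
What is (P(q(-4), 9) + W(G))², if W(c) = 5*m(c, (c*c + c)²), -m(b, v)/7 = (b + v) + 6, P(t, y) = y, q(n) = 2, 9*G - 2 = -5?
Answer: 239506576/6561 ≈ 36505.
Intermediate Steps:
G = -⅓ (G = 2/9 + (⅑)*(-5) = 2/9 - 5/9 = -⅓ ≈ -0.33333)
m(b, v) = -42 - 7*b - 7*v (m(b, v) = -7*((b + v) + 6) = -7*(6 + b + v) = -42 - 7*b - 7*v)
W(c) = -210 - 35*c - 35*(c + c²)² (W(c) = 5*(-42 - 7*c - 7*(c*c + c)²) = 5*(-42 - 7*c - 7*(c² + c)²) = 5*(-42 - 7*c - 7*(c + c²)²) = -210 - 35*c - 35*(c + c²)²)
(P(q(-4), 9) + W(G))² = (9 + (-210 - 35*(-⅓) - 35*(-⅓)²*(1 - ⅓)²))² = (9 + (-210 + 35/3 - 35*⅑*(⅔)²))² = (9 + (-210 + 35/3 - 35*⅑*4/9))² = (9 + (-210 + 35/3 - 140/81))² = (9 - 16205/81)² = (-15476/81)² = 239506576/6561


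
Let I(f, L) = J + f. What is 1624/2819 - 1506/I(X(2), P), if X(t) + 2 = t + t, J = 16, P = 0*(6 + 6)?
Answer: -702697/8457 ≈ -83.091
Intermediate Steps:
P = 0 (P = 0*12 = 0)
X(t) = -2 + 2*t (X(t) = -2 + (t + t) = -2 + 2*t)
I(f, L) = 16 + f
1624/2819 - 1506/I(X(2), P) = 1624/2819 - 1506/(16 + (-2 + 2*2)) = 1624*(1/2819) - 1506/(16 + (-2 + 4)) = 1624/2819 - 1506/(16 + 2) = 1624/2819 - 1506/18 = 1624/2819 - 1506*1/18 = 1624/2819 - 251/3 = -702697/8457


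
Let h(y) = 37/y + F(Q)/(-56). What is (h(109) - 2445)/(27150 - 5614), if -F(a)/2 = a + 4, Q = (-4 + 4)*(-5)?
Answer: -1865167/16431968 ≈ -0.11351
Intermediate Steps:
Q = 0 (Q = 0*(-5) = 0)
F(a) = -8 - 2*a (F(a) = -2*(a + 4) = -2*(4 + a) = -8 - 2*a)
h(y) = 1/7 + 37/y (h(y) = 37/y + (-8 - 2*0)/(-56) = 37/y + (-8 + 0)*(-1/56) = 37/y - 8*(-1/56) = 37/y + 1/7 = 1/7 + 37/y)
(h(109) - 2445)/(27150 - 5614) = ((1/7)*(259 + 109)/109 - 2445)/(27150 - 5614) = ((1/7)*(1/109)*368 - 2445)/21536 = (368/763 - 2445)*(1/21536) = -1865167/763*1/21536 = -1865167/16431968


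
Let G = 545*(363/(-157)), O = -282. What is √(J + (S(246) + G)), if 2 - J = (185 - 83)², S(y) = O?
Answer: I*√294410011/157 ≈ 109.29*I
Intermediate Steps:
S(y) = -282
G = -197835/157 (G = 545*(363*(-1/157)) = 545*(-363/157) = -197835/157 ≈ -1260.1)
J = -10402 (J = 2 - (185 - 83)² = 2 - 1*102² = 2 - 1*10404 = 2 - 10404 = -10402)
√(J + (S(246) + G)) = √(-10402 + (-282 - 197835/157)) = √(-10402 - 242109/157) = √(-1875223/157) = I*√294410011/157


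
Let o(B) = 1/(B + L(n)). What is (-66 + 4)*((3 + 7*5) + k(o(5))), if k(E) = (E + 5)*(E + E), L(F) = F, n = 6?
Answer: -292020/121 ≈ -2413.4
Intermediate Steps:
o(B) = 1/(6 + B) (o(B) = 1/(B + 6) = 1/(6 + B))
k(E) = 2*E*(5 + E) (k(E) = (5 + E)*(2*E) = 2*E*(5 + E))
(-66 + 4)*((3 + 7*5) + k(o(5))) = (-66 + 4)*((3 + 7*5) + 2*(5 + 1/(6 + 5))/(6 + 5)) = -62*((3 + 35) + 2*(5 + 1/11)/11) = -62*(38 + 2*(1/11)*(5 + 1/11)) = -62*(38 + 2*(1/11)*(56/11)) = -62*(38 + 112/121) = -62*4710/121 = -292020/121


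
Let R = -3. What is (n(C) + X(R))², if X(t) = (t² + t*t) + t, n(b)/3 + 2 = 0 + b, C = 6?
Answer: 729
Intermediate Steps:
n(b) = -6 + 3*b (n(b) = -6 + 3*(0 + b) = -6 + 3*b)
X(t) = t + 2*t² (X(t) = (t² + t²) + t = 2*t² + t = t + 2*t²)
(n(C) + X(R))² = ((-6 + 3*6) - 3*(1 + 2*(-3)))² = ((-6 + 18) - 3*(1 - 6))² = (12 - 3*(-5))² = (12 + 15)² = 27² = 729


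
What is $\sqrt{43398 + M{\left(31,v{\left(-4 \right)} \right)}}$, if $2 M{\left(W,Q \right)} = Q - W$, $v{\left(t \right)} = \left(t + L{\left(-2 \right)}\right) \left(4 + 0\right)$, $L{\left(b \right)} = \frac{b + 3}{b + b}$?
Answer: $\sqrt{43374} \approx 208.26$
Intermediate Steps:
$L{\left(b \right)} = \frac{3 + b}{2 b}$
$v{\left(t \right)} = -1 + 4 t$ ($v{\left(t \right)} = \left(t + \frac{3 - 2}{2 \left(-2\right)}\right) \left(4 + 0\right) = \left(t + \frac{1}{2} \left(- \frac{1}{2}\right) 1\right) 4 = \left(t - \frac{1}{4}\right) 4 = \left(- \frac{1}{4} + t\right) 4 = -1 + 4 t$)
$M{\left(W,Q \right)} = \frac{Q}{2} - \frac{W}{2}$ ($M{\left(W,Q \right)} = \frac{Q - W}{2} = \frac{Q}{2} - \frac{W}{2}$)
$\sqrt{43398 + M{\left(31,v{\left(-4 \right)} \right)}} = \sqrt{43398 + \left(\frac{-1 + 4 \left(-4\right)}{2} - \frac{31}{2}\right)} = \sqrt{43398 - \left(\frac{31}{2} - \frac{-1 - 16}{2}\right)} = \sqrt{43398 + \left(\frac{1}{2} \left(-17\right) - \frac{31}{2}\right)} = \sqrt{43398 - 24} = \sqrt{43374}$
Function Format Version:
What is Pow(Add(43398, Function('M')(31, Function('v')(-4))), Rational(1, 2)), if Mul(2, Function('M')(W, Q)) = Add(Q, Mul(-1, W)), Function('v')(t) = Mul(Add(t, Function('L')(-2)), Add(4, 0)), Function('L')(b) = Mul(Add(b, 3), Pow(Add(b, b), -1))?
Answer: Pow(43374, Rational(1, 2)) ≈ 208.26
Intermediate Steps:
Function('L')(b) = Mul(Rational(1, 2), Pow(b, -1), Add(3, b)) (Function('L')(b) = Mul(Add(3, b), Pow(Mul(2, b), -1)) = Mul(Add(3, b), Mul(Rational(1, 2), Pow(b, -1))) = Mul(Rational(1, 2), Pow(b, -1), Add(3, b)))
Function('v')(t) = Add(-1, Mul(4, t)) (Function('v')(t) = Mul(Add(t, Mul(Rational(1, 2), Pow(-2, -1), Add(3, -2))), Add(4, 0)) = Mul(Add(t, Mul(Rational(1, 2), Rational(-1, 2), 1)), 4) = Mul(Add(t, Rational(-1, 4)), 4) = Mul(Add(Rational(-1, 4), t), 4) = Add(-1, Mul(4, t)))
Function('M')(W, Q) = Add(Mul(Rational(1, 2), Q), Mul(Rational(-1, 2), W)) (Function('M')(W, Q) = Mul(Rational(1, 2), Add(Q, Mul(-1, W))) = Add(Mul(Rational(1, 2), Q), Mul(Rational(-1, 2), W)))
Pow(Add(43398, Function('M')(31, Function('v')(-4))), Rational(1, 2)) = Pow(Add(43398, Add(Mul(Rational(1, 2), Add(-1, Mul(4, -4))), Mul(Rational(-1, 2), 31))), Rational(1, 2)) = Pow(Add(43398, Add(Mul(Rational(1, 2), Add(-1, -16)), Rational(-31, 2))), Rational(1, 2)) = Pow(Add(43398, Add(Mul(Rational(1, 2), -17), Rational(-31, 2))), Rational(1, 2)) = Pow(Add(43398, Add(Rational(-17, 2), Rational(-31, 2))), Rational(1, 2)) = Pow(Add(43398, -24), Rational(1, 2)) = Pow(43374, Rational(1, 2))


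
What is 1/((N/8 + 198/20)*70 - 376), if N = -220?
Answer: -1/1608 ≈ -0.00062189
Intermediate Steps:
1/((N/8 + 198/20)*70 - 376) = 1/((-220/8 + 198/20)*70 - 376) = 1/((-220*1/8 + 198*(1/20))*70 - 376) = 1/((-55/2 + 99/10)*70 - 376) = 1/(-88/5*70 - 376) = 1/(-1232 - 376) = 1/(-1608) = -1/1608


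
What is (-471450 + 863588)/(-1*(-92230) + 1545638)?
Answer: 196069/818934 ≈ 0.23942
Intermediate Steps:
(-471450 + 863588)/(-1*(-92230) + 1545638) = 392138/(92230 + 1545638) = 392138/1637868 = 392138*(1/1637868) = 196069/818934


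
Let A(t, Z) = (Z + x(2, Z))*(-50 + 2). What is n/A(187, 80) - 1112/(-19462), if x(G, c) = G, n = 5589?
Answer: -17399381/12767072 ≈ -1.3628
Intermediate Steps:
A(t, Z) = -96 - 48*Z (A(t, Z) = (Z + 2)*(-50 + 2) = (2 + Z)*(-48) = -96 - 48*Z)
n/A(187, 80) - 1112/(-19462) = 5589/(-96 - 48*80) - 1112/(-19462) = 5589/(-96 - 3840) - 1112*(-1/19462) = 5589/(-3936) + 556/9731 = 5589*(-1/3936) + 556/9731 = -1863/1312 + 556/9731 = -17399381/12767072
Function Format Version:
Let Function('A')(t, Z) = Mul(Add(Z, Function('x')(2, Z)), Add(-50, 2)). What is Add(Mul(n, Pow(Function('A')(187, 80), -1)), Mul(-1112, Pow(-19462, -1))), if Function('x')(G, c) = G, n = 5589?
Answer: Rational(-17399381, 12767072) ≈ -1.3628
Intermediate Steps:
Function('A')(t, Z) = Add(-96, Mul(-48, Z)) (Function('A')(t, Z) = Mul(Add(Z, 2), Add(-50, 2)) = Mul(Add(2, Z), -48) = Add(-96, Mul(-48, Z)))
Add(Mul(n, Pow(Function('A')(187, 80), -1)), Mul(-1112, Pow(-19462, -1))) = Add(Mul(5589, Pow(Add(-96, Mul(-48, 80)), -1)), Mul(-1112, Pow(-19462, -1))) = Add(Mul(5589, Pow(Add(-96, -3840), -1)), Mul(-1112, Rational(-1, 19462))) = Add(Mul(5589, Pow(-3936, -1)), Rational(556, 9731)) = Add(Mul(5589, Rational(-1, 3936)), Rational(556, 9731)) = Add(Rational(-1863, 1312), Rational(556, 9731)) = Rational(-17399381, 12767072)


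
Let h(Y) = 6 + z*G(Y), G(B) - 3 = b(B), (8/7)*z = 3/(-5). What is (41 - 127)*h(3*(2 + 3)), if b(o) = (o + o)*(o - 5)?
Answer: 263289/20 ≈ 13164.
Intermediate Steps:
b(o) = 2*o*(-5 + o) (b(o) = (2*o)*(-5 + o) = 2*o*(-5 + o))
z = -21/40 (z = 7*(3/(-5))/8 = 7*(3*(-⅕))/8 = (7/8)*(-⅗) = -21/40 ≈ -0.52500)
G(B) = 3 + 2*B*(-5 + B)
h(Y) = 177/40 - 21*Y*(-5 + Y)/20 (h(Y) = 6 - 21*(3 + 2*Y*(-5 + Y))/40 = 6 + (-63/40 - 21*Y*(-5 + Y)/20) = 177/40 - 21*Y*(-5 + Y)/20)
(41 - 127)*h(3*(2 + 3)) = (41 - 127)*(177/40 - 21*3*(2 + 3)*(-5 + 3*(2 + 3))/20) = -86*(177/40 - 21*3*5*(-5 + 3*5)/20) = -86*(177/40 - 21/20*15*(-5 + 15)) = -86*(177/40 - 21/20*15*10) = -86*(177/40 - 315/2) = -86*(-6123/40) = 263289/20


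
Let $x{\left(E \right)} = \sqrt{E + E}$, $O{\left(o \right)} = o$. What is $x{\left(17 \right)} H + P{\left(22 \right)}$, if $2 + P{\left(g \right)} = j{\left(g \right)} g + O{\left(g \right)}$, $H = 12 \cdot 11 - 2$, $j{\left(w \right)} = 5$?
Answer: $130 + 130 \sqrt{34} \approx 888.02$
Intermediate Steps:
$x{\left(E \right)} = \sqrt{2} \sqrt{E}$ ($x{\left(E \right)} = \sqrt{2 E} = \sqrt{2} \sqrt{E}$)
$H = 130$ ($H = 132 - 2 = 130$)
$P{\left(g \right)} = -2 + 6 g$ ($P{\left(g \right)} = -2 + \left(5 g + g\right) = -2 + 6 g$)
$x{\left(17 \right)} H + P{\left(22 \right)} = \sqrt{2} \sqrt{17} \cdot 130 + \left(-2 + 6 \cdot 22\right) = \sqrt{34} \cdot 130 + \left(-2 + 132\right) = 130 \sqrt{34} + 130 = 130 + 130 \sqrt{34}$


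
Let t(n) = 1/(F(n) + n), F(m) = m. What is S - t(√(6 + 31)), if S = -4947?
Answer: -4947 - √37/74 ≈ -4947.1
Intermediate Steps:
t(n) = 1/(2*n) (t(n) = 1/(n + n) = 1/(2*n))
S - t(√(6 + 31)) = -4947 - 1/(2*(√(6 + 31))) = -4947 - 1/(2*(√37)) = -4947 - √37/37/2 = -4947 - √37/74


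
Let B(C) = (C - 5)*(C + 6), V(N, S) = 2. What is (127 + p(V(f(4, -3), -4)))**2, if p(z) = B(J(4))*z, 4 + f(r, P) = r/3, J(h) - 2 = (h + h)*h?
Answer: 5987809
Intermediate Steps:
J(h) = 2 + 2*h**2 (J(h) = 2 + (h + h)*h = 2 + (2*h)*h = 2 + 2*h**2)
f(r, P) = -4 + r/3
B(C) = (-5 + C)*(6 + C)
p(z) = 1160*z (p(z) = (-30 + (2 + 2*4**2) + (2 + 2*4**2)**2)*z = (-30 + (2 + 2*16) + (2 + 2*16)**2)*z = (-30 + (2 + 32) + (2 + 32)**2)*z = (-30 + 34 + 34**2)*z = (-30 + 34 + 1156)*z = 1160*z)
(127 + p(V(f(4, -3), -4)))**2 = (127 + 1160*2)**2 = (127 + 2320)**2 = 2447**2 = 5987809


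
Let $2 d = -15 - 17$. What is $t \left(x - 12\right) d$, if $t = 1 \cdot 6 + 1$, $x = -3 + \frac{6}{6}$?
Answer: $1568$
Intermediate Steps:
$x = -2$ ($x = -3 + 6 \cdot \frac{1}{6} = -3 + 1 = -2$)
$d = -16$ ($d = \frac{-15 - 17}{2} = \frac{1}{2} \left(-32\right) = -16$)
$t = 7$ ($t = 6 + 1 = 7$)
$t \left(x - 12\right) d = 7 \left(-2 - 12\right) \left(-16\right) = 7 \left(-14\right) \left(-16\right) = \left(-98\right) \left(-16\right) = 1568$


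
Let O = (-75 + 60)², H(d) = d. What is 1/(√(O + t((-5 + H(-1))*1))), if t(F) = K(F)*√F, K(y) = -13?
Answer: (225 - 13*I*√6)^(-½) ≈ 0.066173 + 0.0046594*I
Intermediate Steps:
t(F) = -13*√F
O = 225 (O = (-15)² = 225)
1/(√(O + t((-5 + H(-1))*1))) = 1/(√(225 - 13*√(-5 - 1))) = 1/(√(225 - 13*I*√6)) = (225 - 13*I*√6)^(-½)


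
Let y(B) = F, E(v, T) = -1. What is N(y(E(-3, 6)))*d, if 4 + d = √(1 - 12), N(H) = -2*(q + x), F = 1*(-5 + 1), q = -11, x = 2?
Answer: -72 + 18*I*√11 ≈ -72.0 + 59.699*I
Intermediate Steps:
F = -4 (F = 1*(-4) = -4)
y(B) = -4
N(H) = 18 (N(H) = -2*(-11 + 2) = -2*(-9) = 18)
d = -4 + I*√11 (d = -4 + √(1 - 12) = -4 + √(-11) = -4 + I*√11 ≈ -4.0 + 3.3166*I)
N(y(E(-3, 6)))*d = 18*(-4 + I*√11) = -72 + 18*I*√11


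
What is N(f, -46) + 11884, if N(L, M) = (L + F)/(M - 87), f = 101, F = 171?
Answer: 1580300/133 ≈ 11882.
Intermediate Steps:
N(L, M) = (171 + L)/(-87 + M) (N(L, M) = (L + 171)/(M - 87) = (171 + L)/(-87 + M))
N(f, -46) + 11884 = (171 + 101)/(-87 - 46) + 11884 = 272/(-133) + 11884 = -1/133*272 + 11884 = -272/133 + 11884 = 1580300/133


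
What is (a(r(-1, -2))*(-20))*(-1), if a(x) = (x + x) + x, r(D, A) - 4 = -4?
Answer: 0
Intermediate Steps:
r(D, A) = 0 (r(D, A) = 4 - 4 = 0)
a(x) = 3*x (a(x) = 2*x + x = 3*x)
(a(r(-1, -2))*(-20))*(-1) = ((3*0)*(-20))*(-1) = (0*(-20))*(-1) = 0*(-1) = 0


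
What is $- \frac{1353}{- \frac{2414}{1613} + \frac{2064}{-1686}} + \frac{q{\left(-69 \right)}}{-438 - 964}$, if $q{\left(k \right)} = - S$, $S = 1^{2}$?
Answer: $\frac{214944892106}{432238703} \approx 497.28$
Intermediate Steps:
$S = 1$
$q{\left(k \right)} = -1$ ($q{\left(k \right)} = \left(-1\right) 1 = -1$)
$- \frac{1353}{- \frac{2414}{1613} + \frac{2064}{-1686}} + \frac{q{\left(-69 \right)}}{-438 - 964} = - \frac{1353}{- \frac{2414}{1613} + \frac{2064}{-1686}} - \frac{1}{-438 - 964} = - \frac{1353}{\left(-2414\right) \frac{1}{1613} + 2064 \left(- \frac{1}{1686}\right)} - \frac{1}{-438 - 964} = - \frac{1353}{- \frac{2414}{1613} - \frac{344}{281}} - \frac{1}{-1402} = - \frac{1353}{- \frac{1233206}{453253}} - - \frac{1}{1402} = \left(-1353\right) \left(- \frac{453253}{1233206}\right) + \frac{1}{1402} = \frac{613251309}{1233206} + \frac{1}{1402} = \frac{214944892106}{432238703}$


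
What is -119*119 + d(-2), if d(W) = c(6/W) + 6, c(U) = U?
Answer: -14158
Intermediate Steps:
d(W) = 6 + 6/W (d(W) = 6/W + 6 = 6 + 6/W)
-119*119 + d(-2) = -119*119 + (6 + 6/(-2)) = -14161 + (6 + 6*(-½)) = -14161 + (6 - 3) = -14161 + 3 = -14158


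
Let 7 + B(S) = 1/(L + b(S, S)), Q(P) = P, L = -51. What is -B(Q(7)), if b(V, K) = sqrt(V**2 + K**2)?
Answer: 17572/2503 + 7*sqrt(2)/2503 ≈ 7.0243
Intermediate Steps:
b(V, K) = sqrt(K**2 + V**2)
B(S) = -7 + 1/(-51 + sqrt(2)*sqrt(S**2)) (B(S) = -7 + 1/(-51 + sqrt(S**2 + S**2)) = -7 + 1/(-51 + sqrt(2*S**2)) = -7 + 1/(-51 + sqrt(2)*sqrt(S**2)))
-B(Q(7)) = -(358 - 7*sqrt(2)*sqrt(7**2))/(-51 + sqrt(2)*sqrt(7**2)) = -(358 - 7*sqrt(2)*sqrt(49))/(-51 + sqrt(2)*sqrt(49)) = -(358 - 7*sqrt(2)*7)/(-51 + sqrt(2)*7) = -(358 - 49*sqrt(2))/(-51 + 7*sqrt(2))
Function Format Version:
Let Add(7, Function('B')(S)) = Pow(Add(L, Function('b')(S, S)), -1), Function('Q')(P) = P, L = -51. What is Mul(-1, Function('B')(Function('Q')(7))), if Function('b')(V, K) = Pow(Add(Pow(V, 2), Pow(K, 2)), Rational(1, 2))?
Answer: Add(Rational(17572, 2503), Mul(Rational(7, 2503), Pow(2, Rational(1, 2)))) ≈ 7.0243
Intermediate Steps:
Function('b')(V, K) = Pow(Add(Pow(K, 2), Pow(V, 2)), Rational(1, 2))
Function('B')(S) = Add(-7, Pow(Add(-51, Mul(Pow(2, Rational(1, 2)), Pow(Pow(S, 2), Rational(1, 2)))), -1)) (Function('B')(S) = Add(-7, Pow(Add(-51, Pow(Add(Pow(S, 2), Pow(S, 2)), Rational(1, 2))), -1)) = Add(-7, Pow(Add(-51, Pow(Mul(2, Pow(S, 2)), Rational(1, 2))), -1)) = Add(-7, Pow(Add(-51, Mul(Pow(2, Rational(1, 2)), Pow(Pow(S, 2), Rational(1, 2)))), -1)))
Mul(-1, Function('B')(Function('Q')(7))) = Mul(-1, Mul(Pow(Add(-51, Mul(Pow(2, Rational(1, 2)), Pow(Pow(7, 2), Rational(1, 2)))), -1), Add(358, Mul(-7, Pow(2, Rational(1, 2)), Pow(Pow(7, 2), Rational(1, 2)))))) = Mul(-1, Mul(Pow(Add(-51, Mul(Pow(2, Rational(1, 2)), Pow(49, Rational(1, 2)))), -1), Add(358, Mul(-7, Pow(2, Rational(1, 2)), Pow(49, Rational(1, 2)))))) = Mul(-1, Mul(Pow(Add(-51, Mul(Pow(2, Rational(1, 2)), 7)), -1), Add(358, Mul(-7, Pow(2, Rational(1, 2)), 7)))) = Mul(-1, Mul(Pow(Add(-51, Mul(7, Pow(2, Rational(1, 2)))), -1), Add(358, Mul(-49, Pow(2, Rational(1, 2)))))) = Mul(-1, Pow(Add(-51, Mul(7, Pow(2, Rational(1, 2)))), -1), Add(358, Mul(-49, Pow(2, Rational(1, 2)))))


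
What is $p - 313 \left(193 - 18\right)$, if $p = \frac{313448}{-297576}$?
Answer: $- \frac{2037504856}{37197} \approx -54776.0$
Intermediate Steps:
$p = - \frac{39181}{37197}$ ($p = 313448 \left(- \frac{1}{297576}\right) = - \frac{39181}{37197} \approx -1.0533$)
$p - 313 \left(193 - 18\right) = - \frac{39181}{37197} - 313 \left(193 - 18\right) = - \frac{39181}{37197} - 54775 = - \frac{2037504856}{37197}$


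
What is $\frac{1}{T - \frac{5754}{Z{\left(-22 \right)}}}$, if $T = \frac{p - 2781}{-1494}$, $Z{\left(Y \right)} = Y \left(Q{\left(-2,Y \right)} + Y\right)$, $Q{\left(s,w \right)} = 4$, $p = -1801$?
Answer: $- \frac{16434}{188389} \approx -0.087234$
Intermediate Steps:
$Z{\left(Y \right)} = Y \left(4 + Y\right)$
$T = \frac{2291}{747}$ ($T = \frac{-1801 - 2781}{-1494} = \left(-4582\right) \left(- \frac{1}{1494}\right) = \frac{2291}{747} \approx 3.0669$)
$\frac{1}{T - \frac{5754}{Z{\left(-22 \right)}}} = \frac{1}{\frac{2291}{747} - \frac{5754}{\left(-22\right) \left(4 - 22\right)}} = \frac{1}{\frac{2291}{747} - \frac{5754}{\left(-22\right) \left(-18\right)}} = \frac{1}{\frac{2291}{747} - \frac{5754}{396}} = \frac{1}{\frac{2291}{747} - \frac{959}{66}} = \frac{1}{- \frac{188389}{16434}} = - \frac{16434}{188389}$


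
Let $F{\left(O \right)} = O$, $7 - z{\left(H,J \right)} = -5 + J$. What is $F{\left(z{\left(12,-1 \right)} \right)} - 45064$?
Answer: $-45051$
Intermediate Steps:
$z{\left(H,J \right)} = 12 - J$ ($z{\left(H,J \right)} = 7 - \left(-5 + J\right) = 12 - J$)
$F{\left(z{\left(12,-1 \right)} \right)} - 45064 = \left(12 - -1\right) - 45064 = \left(12 + 1\right) - 45064 = 13 - 45064 = -45051$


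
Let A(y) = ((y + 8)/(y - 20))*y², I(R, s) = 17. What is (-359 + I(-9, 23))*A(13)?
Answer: 173394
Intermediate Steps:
A(y) = y²*(8 + y)/(-20 + y) (A(y) = ((8 + y)/(-20 + y))*y² = y²*(8 + y)/(-20 + y))
(-359 + I(-9, 23))*A(13) = (-359 + 17)*(13²*(8 + 13)/(-20 + 13)) = -57798*21/(-7) = -57798*(-1)*21/7 = -342*(-507) = 173394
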